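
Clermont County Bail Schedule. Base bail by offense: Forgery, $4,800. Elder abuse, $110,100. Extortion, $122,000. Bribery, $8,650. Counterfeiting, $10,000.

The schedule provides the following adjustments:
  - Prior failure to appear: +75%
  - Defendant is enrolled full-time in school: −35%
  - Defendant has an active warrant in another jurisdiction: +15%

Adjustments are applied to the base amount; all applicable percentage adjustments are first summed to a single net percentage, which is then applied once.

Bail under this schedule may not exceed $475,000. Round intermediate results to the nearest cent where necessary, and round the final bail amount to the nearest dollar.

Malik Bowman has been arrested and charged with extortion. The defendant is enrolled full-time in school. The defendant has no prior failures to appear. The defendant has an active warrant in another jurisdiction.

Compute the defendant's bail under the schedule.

$97,600

Base amounts from the schedule: extortion $122,000.
Single charge. Combined base = $122,000.
Net percentage adjustment: −35% +15% = −20%. $122,000 × 0.8 = $97,600.
$97,600 is within the $475,000 maximum.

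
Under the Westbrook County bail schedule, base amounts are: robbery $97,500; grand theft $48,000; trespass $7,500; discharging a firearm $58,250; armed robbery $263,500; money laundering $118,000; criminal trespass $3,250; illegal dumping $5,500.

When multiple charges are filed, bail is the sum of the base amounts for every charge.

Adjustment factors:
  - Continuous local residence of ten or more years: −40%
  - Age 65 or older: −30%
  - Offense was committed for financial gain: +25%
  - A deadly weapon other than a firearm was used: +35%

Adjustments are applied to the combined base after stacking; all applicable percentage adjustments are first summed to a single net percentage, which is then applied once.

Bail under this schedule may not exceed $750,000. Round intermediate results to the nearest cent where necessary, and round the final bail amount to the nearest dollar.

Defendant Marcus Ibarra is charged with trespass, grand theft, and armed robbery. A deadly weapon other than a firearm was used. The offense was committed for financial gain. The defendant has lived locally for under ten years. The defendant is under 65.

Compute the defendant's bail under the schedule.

$510,400

Base amounts from the schedule: trespass $7,500; grand theft $48,000; armed robbery $263,500.
Stacking rule: sum of all bases. $7,500 + $48,000 + $263,500 = $319,000.
Net percentage adjustment: +25% +35% = +60%. $319,000 × 1.6 = $510,400.
$510,400 is within the $750,000 maximum.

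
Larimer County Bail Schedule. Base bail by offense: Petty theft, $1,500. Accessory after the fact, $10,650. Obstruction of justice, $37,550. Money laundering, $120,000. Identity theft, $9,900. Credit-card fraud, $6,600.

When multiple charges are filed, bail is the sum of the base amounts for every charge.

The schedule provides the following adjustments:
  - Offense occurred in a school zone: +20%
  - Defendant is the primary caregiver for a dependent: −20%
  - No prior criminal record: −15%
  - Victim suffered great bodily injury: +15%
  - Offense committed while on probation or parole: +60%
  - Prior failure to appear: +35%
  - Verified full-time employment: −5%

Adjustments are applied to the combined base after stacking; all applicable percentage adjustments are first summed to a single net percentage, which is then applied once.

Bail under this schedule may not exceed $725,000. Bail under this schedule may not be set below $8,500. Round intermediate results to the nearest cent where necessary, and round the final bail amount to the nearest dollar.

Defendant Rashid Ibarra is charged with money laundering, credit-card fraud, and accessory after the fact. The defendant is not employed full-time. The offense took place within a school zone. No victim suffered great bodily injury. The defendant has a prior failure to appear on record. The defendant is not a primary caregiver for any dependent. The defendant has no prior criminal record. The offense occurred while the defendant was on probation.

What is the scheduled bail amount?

Base amounts from the schedule: money laundering $120,000; credit-card fraud $6,600; accessory after the fact $10,650.
Stacking rule: sum of all bases. $120,000 + $6,600 + $10,650 = $137,250.
Net percentage adjustment: +20% −15% +60% +35% = +100%. $137,250 × 2 = $274,500.
$274,500 is within the $725,000 maximum.
$274,500 is at or above the $8,500 minimum.

$274,500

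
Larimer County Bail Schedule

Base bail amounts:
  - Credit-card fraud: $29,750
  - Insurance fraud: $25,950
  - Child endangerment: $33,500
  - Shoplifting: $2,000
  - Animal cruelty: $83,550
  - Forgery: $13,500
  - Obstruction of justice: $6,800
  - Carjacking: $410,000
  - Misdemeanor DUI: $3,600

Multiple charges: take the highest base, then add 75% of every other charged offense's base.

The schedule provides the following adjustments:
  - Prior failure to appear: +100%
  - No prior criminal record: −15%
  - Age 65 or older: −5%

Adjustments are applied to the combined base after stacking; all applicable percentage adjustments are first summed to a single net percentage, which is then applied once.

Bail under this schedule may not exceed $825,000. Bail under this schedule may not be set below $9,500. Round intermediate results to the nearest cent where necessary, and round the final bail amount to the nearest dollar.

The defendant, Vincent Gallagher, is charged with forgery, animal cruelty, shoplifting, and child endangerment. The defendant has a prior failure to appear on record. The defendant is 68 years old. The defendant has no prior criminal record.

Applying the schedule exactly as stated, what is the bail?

$216,540

Base amounts from the schedule: forgery $13,500; animal cruelty $83,550; shoplifting $2,000; child endangerment $33,500.
Stacking rule: highest base plus 75% of each additional charge. Highest is animal cruelty at $83,550. Additional: $13,500 × 75% = $10,125; $2,000 × 75% = $1,500; $33,500 × 75% = $25,125. Combined base = $83,550 + $36,750 = $120,300.
Net percentage adjustment: +100% −15% −5% = +80%. $120,300 × 1.8 = $216,540.
$216,540 is within the $825,000 maximum.
$216,540 is at or above the $9,500 minimum.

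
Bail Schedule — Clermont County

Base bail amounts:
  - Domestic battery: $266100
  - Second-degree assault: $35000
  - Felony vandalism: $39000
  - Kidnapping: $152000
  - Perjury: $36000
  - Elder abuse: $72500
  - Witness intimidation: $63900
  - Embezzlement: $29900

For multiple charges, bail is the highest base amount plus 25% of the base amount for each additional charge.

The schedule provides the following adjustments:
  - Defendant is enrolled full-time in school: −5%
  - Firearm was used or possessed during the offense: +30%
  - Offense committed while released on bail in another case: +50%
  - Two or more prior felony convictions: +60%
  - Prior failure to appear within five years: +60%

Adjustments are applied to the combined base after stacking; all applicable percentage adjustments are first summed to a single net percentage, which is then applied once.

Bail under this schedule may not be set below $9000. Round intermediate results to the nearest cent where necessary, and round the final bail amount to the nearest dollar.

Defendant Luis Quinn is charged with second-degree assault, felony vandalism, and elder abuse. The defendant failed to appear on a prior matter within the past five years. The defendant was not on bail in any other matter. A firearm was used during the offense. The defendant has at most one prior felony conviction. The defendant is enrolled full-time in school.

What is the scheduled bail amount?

$168350

Base amounts from the schedule: second-degree assault $35000; felony vandalism $39000; elder abuse $72500.
Stacking rule: highest base plus 25% of each additional charge. Highest is elder abuse at $72500. Additional: $35000 × 25% = $8750; $39000 × 25% = $9750. Combined base = $72500 + $18500 = $91000.
Net percentage adjustment: −5% +30% +60% = +85%. $91000 × 1.85 = $168350.
$168350 is at or above the $9000 minimum.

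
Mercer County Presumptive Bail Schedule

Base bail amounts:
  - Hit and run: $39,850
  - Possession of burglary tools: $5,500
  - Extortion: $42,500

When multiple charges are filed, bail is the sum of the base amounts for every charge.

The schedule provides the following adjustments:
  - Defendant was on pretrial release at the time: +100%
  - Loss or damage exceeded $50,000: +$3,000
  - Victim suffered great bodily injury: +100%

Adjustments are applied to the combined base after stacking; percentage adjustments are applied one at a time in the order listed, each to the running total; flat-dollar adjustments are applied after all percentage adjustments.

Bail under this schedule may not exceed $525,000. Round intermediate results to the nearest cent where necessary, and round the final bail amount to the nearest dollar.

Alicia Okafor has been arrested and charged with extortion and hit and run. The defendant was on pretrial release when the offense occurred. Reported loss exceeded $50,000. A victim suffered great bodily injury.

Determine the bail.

$332,400

Base amounts from the schedule: extortion $42,500; hit and run $39,850.
Stacking rule: sum of all bases. $42,500 + $39,850 = $82,350.
Defendant was on pretrial release at the time (+100%): $82,350 × 2 = $164,700.
Victim suffered great bodily injury (+100%): $164,700 × 2 = $329,400.
Loss or damage exceeded $50,000 (+$3,000 flat): $329,400 + $3,000 = $332,400.
$332,400 is within the $525,000 maximum.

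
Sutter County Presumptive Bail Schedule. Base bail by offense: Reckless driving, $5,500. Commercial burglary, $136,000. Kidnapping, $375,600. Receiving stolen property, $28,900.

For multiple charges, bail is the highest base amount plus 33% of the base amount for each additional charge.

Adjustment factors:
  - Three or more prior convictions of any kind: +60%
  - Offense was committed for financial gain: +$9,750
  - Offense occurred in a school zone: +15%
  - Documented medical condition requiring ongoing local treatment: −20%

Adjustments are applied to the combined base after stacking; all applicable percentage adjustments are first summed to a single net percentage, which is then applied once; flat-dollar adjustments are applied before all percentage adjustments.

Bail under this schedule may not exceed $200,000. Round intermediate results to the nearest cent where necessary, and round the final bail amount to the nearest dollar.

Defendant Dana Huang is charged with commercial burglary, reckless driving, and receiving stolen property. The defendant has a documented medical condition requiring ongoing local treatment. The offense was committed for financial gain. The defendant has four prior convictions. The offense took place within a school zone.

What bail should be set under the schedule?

Base amounts from the schedule: commercial burglary $136,000; reckless driving $5,500; receiving stolen property $28,900.
Stacking rule: highest base plus 33% of each additional charge. Highest is commercial burglary at $136,000. Additional: $5,500 × 33% = $1,815; $28,900 × 33% = $9,537. Combined base = $136,000 + $11,352 = $147,352.
Offense was committed for financial gain (+$9,750 flat): $147,352 + $9,750 = $157,102.
Net percentage adjustment: +60% +15% −20% = +55%. $157,102 × 1.55 = $243,508.10.
Result $243,508.10 exceeds the maximum of $200,000; bail is capped at $200,000.

$200,000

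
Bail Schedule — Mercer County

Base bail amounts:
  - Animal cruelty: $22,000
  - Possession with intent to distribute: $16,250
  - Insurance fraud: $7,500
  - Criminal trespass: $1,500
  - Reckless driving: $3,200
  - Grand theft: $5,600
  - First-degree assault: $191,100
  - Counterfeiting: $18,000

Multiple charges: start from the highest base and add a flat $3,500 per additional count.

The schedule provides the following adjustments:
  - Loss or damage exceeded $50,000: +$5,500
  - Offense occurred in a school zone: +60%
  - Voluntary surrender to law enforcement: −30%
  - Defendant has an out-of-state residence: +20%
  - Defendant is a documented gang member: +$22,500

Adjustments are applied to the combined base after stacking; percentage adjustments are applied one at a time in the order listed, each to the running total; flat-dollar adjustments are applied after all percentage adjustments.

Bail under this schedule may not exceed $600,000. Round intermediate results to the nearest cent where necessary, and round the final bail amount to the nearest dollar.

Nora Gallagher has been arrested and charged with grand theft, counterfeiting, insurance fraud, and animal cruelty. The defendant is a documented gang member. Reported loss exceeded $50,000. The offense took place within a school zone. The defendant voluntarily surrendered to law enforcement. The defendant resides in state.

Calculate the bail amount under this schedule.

$64,400

Base amounts from the schedule: grand theft $5,600; counterfeiting $18,000; insurance fraud $7,500; animal cruelty $22,000.
Stacking rule: highest base plus $3,500 per additional charge. Highest is animal cruelty at $22,000; 3 additional charges → +$10,500. Combined base = $32,500.
Offense occurred in a school zone (+60%): $32,500 × 1.6 = $52,000.
Voluntary surrender to law enforcement (−30%): $52,000 × 0.7 = $36,400.
Loss or damage exceeded $50,000 (+$5,500 flat): $36,400 + $5,500 = $41,900.
Defendant is a documented gang member (+$22,500 flat): $41,900 + $22,500 = $64,400.
$64,400 is within the $600,000 maximum.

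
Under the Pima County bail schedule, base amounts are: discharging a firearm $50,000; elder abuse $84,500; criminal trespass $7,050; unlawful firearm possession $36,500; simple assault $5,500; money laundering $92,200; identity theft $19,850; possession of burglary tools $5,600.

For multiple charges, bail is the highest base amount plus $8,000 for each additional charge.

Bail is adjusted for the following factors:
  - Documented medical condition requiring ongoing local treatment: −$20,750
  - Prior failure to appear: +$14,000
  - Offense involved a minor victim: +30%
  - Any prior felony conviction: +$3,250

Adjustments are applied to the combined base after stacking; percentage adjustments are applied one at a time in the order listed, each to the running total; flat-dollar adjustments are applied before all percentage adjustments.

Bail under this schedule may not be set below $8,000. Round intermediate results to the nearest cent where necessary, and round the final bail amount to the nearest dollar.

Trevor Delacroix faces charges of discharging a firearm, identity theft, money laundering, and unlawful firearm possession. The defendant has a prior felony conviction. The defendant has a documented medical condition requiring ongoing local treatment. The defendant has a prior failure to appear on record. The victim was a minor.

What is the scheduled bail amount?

Base amounts from the schedule: discharging a firearm $50,000; identity theft $19,850; money laundering $92,200; unlawful firearm possession $36,500.
Stacking rule: highest base plus $8,000 per additional charge. Highest is money laundering at $92,200; 3 additional charges → +$24,000. Combined base = $116,200.
Documented medical condition requiring ongoing local treatment (−$20,750 flat): $116,200 − $20,750 = $95,450.
Prior failure to appear (+$14,000 flat): $95,450 + $14,000 = $109,450.
Any prior felony conviction (+$3,250 flat): $109,450 + $3,250 = $112,700.
Offense involved a minor victim (+30%): $112,700 × 1.3 = $146,510.
$146,510 is at or above the $8,000 minimum.

$146,510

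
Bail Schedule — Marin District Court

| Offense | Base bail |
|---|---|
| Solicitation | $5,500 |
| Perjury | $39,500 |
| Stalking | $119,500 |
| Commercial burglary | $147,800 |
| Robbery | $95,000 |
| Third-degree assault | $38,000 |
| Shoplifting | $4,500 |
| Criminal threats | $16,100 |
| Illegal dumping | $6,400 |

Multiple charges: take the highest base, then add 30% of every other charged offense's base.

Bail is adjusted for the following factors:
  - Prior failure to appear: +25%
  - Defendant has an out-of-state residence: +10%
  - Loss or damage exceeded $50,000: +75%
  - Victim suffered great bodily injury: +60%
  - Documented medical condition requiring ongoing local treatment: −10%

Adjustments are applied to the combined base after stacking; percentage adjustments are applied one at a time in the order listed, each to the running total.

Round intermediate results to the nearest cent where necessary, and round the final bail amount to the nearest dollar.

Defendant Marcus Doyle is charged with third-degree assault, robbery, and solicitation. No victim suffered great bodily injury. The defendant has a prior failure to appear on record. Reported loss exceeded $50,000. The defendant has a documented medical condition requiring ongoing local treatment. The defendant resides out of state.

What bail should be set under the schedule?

Base amounts from the schedule: third-degree assault $38,000; robbery $95,000; solicitation $5,500.
Stacking rule: highest base plus 30% of each additional charge. Highest is robbery at $95,000. Additional: $38,000 × 30% = $11,400; $5,500 × 30% = $1,650. Combined base = $95,000 + $13,050 = $108,050.
Prior failure to appear (+25%): $108,050 × 1.25 = $135,062.50.
Defendant has an out-of-state residence (+10%): $135,062.50 × 1.1 = $148,568.75.
Loss or damage exceeded $50,000 (+75%): $148,568.75 × 1.75 = $259,995.31.
Documented medical condition requiring ongoing local treatment (−10%): $259,995.31 × 0.9 = $233,995.78.
Rounded to the nearest dollar: $233,996.

$233,996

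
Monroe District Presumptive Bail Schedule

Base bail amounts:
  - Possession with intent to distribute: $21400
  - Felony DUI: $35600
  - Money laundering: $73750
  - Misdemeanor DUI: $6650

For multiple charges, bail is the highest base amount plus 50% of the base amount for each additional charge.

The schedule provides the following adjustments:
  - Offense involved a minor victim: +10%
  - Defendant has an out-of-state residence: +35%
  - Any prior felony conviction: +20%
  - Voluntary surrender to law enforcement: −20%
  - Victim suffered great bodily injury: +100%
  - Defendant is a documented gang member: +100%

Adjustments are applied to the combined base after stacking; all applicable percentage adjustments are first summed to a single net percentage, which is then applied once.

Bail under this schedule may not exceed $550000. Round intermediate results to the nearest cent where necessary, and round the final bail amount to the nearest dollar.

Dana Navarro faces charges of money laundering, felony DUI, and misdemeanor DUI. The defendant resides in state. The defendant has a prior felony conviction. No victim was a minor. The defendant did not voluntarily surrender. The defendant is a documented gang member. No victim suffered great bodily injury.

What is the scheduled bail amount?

$208725

Base amounts from the schedule: money laundering $73750; felony DUI $35600; misdemeanor DUI $6650.
Stacking rule: highest base plus 50% of each additional charge. Highest is money laundering at $73750. Additional: $35600 × 50% = $17800; $6650 × 50% = $3325. Combined base = $73750 + $21125 = $94875.
Net percentage adjustment: +20% +100% = +120%. $94875 × 2.2 = $208725.
$208725 is within the $550000 maximum.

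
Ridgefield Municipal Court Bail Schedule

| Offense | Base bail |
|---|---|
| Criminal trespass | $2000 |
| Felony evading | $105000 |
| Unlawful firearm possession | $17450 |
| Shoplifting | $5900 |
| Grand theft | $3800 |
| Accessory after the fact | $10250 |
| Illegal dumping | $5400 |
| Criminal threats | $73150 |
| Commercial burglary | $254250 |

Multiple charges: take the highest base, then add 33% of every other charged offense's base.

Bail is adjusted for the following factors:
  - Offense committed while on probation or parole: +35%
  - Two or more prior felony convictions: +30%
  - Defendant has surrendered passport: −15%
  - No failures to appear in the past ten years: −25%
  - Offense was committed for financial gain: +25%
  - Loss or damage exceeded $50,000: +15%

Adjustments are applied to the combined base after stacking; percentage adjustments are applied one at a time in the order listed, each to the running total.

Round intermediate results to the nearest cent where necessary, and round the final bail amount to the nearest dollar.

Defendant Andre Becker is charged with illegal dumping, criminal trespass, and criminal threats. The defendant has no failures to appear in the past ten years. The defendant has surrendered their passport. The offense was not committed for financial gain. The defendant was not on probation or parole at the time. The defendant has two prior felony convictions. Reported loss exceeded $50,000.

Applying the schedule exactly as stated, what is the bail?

$72044

Base amounts from the schedule: illegal dumping $5400; criminal trespass $2000; criminal threats $73150.
Stacking rule: highest base plus 33% of each additional charge. Highest is criminal threats at $73150. Additional: $5400 × 33% = $1782; $2000 × 33% = $660. Combined base = $73150 + $2442 = $75592.
Two or more prior felony convictions (+30%): $75592 × 1.3 = $98269.60.
Defendant has surrendered passport (−15%): $98269.60 × 0.85 = $83529.16.
No failures to appear in the past ten years (−25%): $83529.16 × 0.75 = $62646.87.
Loss or damage exceeded $50,000 (+15%): $62646.87 × 1.15 = $72043.90.
Rounded to the nearest dollar: $72044.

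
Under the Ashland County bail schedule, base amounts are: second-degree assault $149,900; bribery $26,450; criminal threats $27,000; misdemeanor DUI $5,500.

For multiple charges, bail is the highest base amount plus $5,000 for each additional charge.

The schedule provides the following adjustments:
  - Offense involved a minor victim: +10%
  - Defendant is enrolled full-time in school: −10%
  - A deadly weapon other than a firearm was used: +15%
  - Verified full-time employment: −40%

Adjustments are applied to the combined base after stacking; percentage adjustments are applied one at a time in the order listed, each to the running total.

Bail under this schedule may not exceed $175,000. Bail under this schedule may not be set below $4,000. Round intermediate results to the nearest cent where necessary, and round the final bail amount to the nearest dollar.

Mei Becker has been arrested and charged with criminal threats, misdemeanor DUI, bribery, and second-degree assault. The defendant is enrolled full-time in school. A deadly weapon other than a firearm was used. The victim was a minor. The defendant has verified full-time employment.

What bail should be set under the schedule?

$112,643

Base amounts from the schedule: criminal threats $27,000; misdemeanor DUI $5,500; bribery $26,450; second-degree assault $149,900.
Stacking rule: highest base plus $5,000 per additional charge. Highest is second-degree assault at $149,900; 3 additional charges → +$15,000. Combined base = $164,900.
Offense involved a minor victim (+10%): $164,900 × 1.1 = $181,390.
Defendant is enrolled full-time in school (−10%): $181,390 × 0.9 = $163,251.
A deadly weapon other than a firearm was used (+15%): $163,251 × 1.15 = $187,738.65.
Verified full-time employment (−40%): $187,738.65 × 0.6 = $112,643.19.
$112,643.19 is within the $175,000 maximum.
$112,643.19 is at or above the $4,000 minimum.
Rounded to the nearest dollar: $112,643.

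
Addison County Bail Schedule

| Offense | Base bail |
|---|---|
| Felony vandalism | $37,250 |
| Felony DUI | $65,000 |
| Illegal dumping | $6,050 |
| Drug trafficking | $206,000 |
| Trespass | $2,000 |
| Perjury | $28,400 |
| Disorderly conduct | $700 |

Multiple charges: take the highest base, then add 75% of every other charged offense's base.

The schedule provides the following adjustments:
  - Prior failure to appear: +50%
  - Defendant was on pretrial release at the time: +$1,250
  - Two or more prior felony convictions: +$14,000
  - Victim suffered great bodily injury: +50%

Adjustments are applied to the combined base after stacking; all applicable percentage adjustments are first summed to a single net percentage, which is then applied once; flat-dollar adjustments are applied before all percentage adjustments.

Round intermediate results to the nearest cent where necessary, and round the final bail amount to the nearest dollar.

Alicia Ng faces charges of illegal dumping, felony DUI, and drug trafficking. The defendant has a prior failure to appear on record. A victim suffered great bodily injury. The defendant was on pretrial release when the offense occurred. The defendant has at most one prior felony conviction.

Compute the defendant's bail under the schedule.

$521,075

Base amounts from the schedule: illegal dumping $6,050; felony DUI $65,000; drug trafficking $206,000.
Stacking rule: highest base plus 75% of each additional charge. Highest is drug trafficking at $206,000. Additional: $6,050 × 75% = $4,537.50; $65,000 × 75% = $48,750. Combined base = $206,000 + $53,287.50 = $259,287.50.
Defendant was on pretrial release at the time (+$1,250 flat): $259,287.50 + $1,250 = $260,537.50.
Net percentage adjustment: +50% +50% = +100%. $260,537.50 × 2 = $521,075.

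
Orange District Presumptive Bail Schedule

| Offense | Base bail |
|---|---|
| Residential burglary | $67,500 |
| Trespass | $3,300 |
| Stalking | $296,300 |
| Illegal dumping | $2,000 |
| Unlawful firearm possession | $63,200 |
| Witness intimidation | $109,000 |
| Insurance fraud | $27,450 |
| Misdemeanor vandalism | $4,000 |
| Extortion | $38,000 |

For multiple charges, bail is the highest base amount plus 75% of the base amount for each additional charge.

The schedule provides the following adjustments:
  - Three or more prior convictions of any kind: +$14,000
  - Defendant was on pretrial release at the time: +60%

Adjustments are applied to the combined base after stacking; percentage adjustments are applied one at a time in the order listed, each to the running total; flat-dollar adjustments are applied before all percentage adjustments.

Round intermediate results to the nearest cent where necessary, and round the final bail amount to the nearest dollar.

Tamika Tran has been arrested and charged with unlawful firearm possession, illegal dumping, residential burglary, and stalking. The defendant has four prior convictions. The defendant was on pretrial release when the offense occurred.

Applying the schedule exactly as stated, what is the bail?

Base amounts from the schedule: unlawful firearm possession $63,200; illegal dumping $2,000; residential burglary $67,500; stalking $296,300.
Stacking rule: highest base plus 75% of each additional charge. Highest is stalking at $296,300. Additional: $63,200 × 75% = $47,400; $2,000 × 75% = $1,500; $67,500 × 75% = $50,625. Combined base = $296,300 + $99,525 = $395,825.
Three or more prior convictions of any kind (+$14,000 flat): $395,825 + $14,000 = $409,825.
Defendant was on pretrial release at the time (+60%): $409,825 × 1.6 = $655,720.

$655,720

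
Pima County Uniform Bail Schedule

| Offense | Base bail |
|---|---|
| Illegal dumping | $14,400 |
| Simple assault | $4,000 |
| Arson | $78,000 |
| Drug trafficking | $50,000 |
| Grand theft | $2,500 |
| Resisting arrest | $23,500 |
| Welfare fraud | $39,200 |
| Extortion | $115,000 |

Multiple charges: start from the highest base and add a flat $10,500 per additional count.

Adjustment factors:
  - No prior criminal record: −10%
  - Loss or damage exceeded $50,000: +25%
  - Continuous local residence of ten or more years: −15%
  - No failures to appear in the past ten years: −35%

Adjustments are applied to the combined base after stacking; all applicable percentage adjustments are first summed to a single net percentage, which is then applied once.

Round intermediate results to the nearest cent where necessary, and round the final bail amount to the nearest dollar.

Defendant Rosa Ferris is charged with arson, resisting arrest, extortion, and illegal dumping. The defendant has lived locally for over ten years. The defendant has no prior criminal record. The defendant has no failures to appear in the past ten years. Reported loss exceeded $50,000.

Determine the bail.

Base amounts from the schedule: arson $78,000; resisting arrest $23,500; extortion $115,000; illegal dumping $14,400.
Stacking rule: highest base plus $10,500 per additional charge. Highest is extortion at $115,000; 3 additional charges → +$31,500. Combined base = $146,500.
Net percentage adjustment: −10% +25% −15% −35% = −35%. $146,500 × 0.65 = $95,225.

$95,225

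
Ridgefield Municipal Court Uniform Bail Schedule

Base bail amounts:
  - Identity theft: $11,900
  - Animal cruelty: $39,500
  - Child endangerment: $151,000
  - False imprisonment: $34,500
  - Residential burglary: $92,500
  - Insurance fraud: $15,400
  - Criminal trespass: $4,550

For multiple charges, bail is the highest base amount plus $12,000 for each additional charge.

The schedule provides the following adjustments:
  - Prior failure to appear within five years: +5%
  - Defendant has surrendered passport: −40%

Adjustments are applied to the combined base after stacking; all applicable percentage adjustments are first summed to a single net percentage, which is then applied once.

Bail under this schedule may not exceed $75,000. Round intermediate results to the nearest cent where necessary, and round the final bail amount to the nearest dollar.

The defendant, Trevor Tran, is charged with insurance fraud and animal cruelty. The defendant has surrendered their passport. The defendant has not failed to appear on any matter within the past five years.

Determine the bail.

$30,900

Base amounts from the schedule: insurance fraud $15,400; animal cruelty $39,500.
Stacking rule: highest base plus $12,000 per additional charge. Highest is animal cruelty at $39,500; 1 additional charge → +$12,000. Combined base = $51,500.
Defendant has surrendered passport (−40%): $51,500 × 0.6 = $30,900.
$30,900 is within the $75,000 maximum.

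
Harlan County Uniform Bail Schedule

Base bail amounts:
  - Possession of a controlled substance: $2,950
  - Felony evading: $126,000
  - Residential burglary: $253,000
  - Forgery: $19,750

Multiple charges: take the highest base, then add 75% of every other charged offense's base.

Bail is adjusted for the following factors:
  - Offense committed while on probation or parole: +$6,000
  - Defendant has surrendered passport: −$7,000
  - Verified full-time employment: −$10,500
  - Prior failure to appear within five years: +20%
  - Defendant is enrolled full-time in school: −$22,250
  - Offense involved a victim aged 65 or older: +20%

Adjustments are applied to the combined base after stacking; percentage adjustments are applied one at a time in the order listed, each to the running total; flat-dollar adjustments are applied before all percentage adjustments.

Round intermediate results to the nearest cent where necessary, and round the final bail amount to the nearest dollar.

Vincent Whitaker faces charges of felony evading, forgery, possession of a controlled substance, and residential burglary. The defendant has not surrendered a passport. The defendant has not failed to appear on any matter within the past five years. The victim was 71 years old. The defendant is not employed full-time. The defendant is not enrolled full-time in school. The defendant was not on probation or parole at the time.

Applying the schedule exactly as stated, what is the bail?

Base amounts from the schedule: felony evading $126,000; forgery $19,750; possession of a controlled substance $2,950; residential burglary $253,000.
Stacking rule: highest base plus 75% of each additional charge. Highest is residential burglary at $253,000. Additional: $126,000 × 75% = $94,500; $19,750 × 75% = $14,812.50; $2,950 × 75% = $2,212.50. Combined base = $253,000 + $111,525 = $364,525.
Offense involved a victim aged 65 or older (+20%): $364,525 × 1.2 = $437,430.

$437,430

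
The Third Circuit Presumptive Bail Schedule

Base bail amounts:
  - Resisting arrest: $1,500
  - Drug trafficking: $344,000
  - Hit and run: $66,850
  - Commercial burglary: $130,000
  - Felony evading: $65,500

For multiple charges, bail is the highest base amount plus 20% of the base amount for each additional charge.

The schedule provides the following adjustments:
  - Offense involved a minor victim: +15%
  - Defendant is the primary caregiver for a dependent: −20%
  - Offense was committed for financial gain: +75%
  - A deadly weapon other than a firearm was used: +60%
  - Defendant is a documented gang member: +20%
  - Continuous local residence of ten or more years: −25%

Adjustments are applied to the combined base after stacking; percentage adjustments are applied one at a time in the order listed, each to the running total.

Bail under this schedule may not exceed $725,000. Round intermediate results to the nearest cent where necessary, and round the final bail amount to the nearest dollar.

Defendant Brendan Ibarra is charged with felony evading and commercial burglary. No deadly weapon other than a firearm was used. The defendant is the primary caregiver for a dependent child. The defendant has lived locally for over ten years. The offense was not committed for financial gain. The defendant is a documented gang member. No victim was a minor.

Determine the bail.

Base amounts from the schedule: felony evading $65,500; commercial burglary $130,000.
Stacking rule: highest base plus 20% of each additional charge. Highest is commercial burglary at $130,000. Additional: $65,500 × 20% = $13,100. Combined base = $130,000 + $13,100 = $143,100.
Defendant is the primary caregiver for a dependent (−20%): $143,100 × 0.8 = $114,480.
Defendant is a documented gang member (+20%): $114,480 × 1.2 = $137,376.
Continuous local residence of ten or more years (−25%): $137,376 × 0.75 = $103,032.
$103,032 is within the $725,000 maximum.

$103,032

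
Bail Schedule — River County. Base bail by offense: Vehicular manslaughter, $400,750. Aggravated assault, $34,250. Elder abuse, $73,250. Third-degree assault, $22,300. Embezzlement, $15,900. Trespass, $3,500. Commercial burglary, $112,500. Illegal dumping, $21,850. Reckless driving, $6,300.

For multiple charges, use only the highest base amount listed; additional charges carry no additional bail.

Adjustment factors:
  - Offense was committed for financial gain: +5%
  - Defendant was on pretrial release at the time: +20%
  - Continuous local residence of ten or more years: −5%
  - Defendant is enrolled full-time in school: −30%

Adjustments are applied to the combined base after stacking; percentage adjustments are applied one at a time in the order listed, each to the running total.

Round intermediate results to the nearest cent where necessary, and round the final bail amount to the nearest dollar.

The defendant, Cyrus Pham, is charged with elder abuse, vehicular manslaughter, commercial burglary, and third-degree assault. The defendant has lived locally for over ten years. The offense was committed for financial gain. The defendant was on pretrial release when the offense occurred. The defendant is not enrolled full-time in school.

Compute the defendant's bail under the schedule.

$479,698

Base amounts from the schedule: elder abuse $73,250; vehicular manslaughter $400,750; commercial burglary $112,500; third-degree assault $22,300.
Stacking rule: use the highest base only. Highest is vehicular manslaughter at $400,750. Combined base = $400,750.
Offense was committed for financial gain (+5%): $400,750 × 1.05 = $420,787.50.
Defendant was on pretrial release at the time (+20%): $420,787.50 × 1.2 = $504,945.
Continuous local residence of ten or more years (−5%): $504,945 × 0.95 = $479,697.75.
Rounded to the nearest dollar: $479,698.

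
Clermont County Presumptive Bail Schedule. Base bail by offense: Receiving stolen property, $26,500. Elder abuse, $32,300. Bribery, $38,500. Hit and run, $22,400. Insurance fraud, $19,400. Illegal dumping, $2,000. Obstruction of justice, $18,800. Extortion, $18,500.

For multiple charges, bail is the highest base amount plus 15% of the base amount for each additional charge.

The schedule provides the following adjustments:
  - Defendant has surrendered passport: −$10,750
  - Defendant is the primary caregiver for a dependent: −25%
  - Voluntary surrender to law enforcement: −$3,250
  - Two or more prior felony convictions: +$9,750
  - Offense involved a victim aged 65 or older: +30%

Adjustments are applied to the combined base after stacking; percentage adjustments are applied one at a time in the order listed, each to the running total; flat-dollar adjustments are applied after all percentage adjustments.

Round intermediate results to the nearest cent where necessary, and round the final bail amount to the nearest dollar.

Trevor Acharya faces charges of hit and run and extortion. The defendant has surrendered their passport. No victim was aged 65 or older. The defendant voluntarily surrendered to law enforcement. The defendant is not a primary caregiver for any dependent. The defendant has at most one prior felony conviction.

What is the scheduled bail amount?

$11,175

Base amounts from the schedule: hit and run $22,400; extortion $18,500.
Stacking rule: highest base plus 15% of each additional charge. Highest is hit and run at $22,400. Additional: $18,500 × 15% = $2,775. Combined base = $22,400 + $2,775 = $25,175.
Defendant has surrendered passport (−$10,750 flat): $25,175 − $10,750 = $14,425.
Voluntary surrender to law enforcement (−$3,250 flat): $14,425 − $3,250 = $11,175.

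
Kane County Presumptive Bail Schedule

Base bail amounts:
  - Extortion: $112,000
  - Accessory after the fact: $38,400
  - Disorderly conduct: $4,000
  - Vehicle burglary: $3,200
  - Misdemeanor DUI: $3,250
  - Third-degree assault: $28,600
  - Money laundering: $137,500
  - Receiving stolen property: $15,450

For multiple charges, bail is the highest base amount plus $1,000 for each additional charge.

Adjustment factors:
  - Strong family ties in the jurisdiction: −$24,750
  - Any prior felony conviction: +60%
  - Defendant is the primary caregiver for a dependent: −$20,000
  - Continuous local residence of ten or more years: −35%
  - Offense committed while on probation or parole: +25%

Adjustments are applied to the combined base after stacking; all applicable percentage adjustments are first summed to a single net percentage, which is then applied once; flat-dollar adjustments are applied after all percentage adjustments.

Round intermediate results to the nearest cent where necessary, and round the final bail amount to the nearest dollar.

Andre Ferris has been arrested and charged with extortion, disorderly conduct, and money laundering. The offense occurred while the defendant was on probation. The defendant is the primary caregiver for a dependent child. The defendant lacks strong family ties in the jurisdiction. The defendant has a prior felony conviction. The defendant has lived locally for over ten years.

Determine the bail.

Base amounts from the schedule: extortion $112,000; disorderly conduct $4,000; money laundering $137,500.
Stacking rule: highest base plus $1,000 per additional charge. Highest is money laundering at $137,500; 2 additional charges → +$2,000. Combined base = $139,500.
Net percentage adjustment: +60% −35% +25% = +50%. $139,500 × 1.5 = $209,250.
Defendant is the primary caregiver for a dependent (−$20,000 flat): $209,250 − $20,000 = $189,250.

$189,250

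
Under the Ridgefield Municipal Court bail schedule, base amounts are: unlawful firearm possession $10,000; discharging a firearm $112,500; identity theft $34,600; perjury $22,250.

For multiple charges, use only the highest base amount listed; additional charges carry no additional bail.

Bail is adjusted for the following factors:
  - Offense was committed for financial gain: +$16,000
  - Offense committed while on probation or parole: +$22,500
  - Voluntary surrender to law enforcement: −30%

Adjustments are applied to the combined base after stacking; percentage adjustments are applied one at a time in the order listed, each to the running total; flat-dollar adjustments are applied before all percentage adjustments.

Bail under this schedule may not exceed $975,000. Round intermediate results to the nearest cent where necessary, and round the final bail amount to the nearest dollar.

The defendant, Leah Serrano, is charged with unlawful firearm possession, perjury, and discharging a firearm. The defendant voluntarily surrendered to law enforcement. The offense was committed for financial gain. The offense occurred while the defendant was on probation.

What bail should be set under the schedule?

Base amounts from the schedule: unlawful firearm possession $10,000; perjury $22,250; discharging a firearm $112,500.
Stacking rule: use the highest base only. Highest is discharging a firearm at $112,500. Combined base = $112,500.
Offense was committed for financial gain (+$16,000 flat): $112,500 + $16,000 = $128,500.
Offense committed while on probation or parole (+$22,500 flat): $128,500 + $22,500 = $151,000.
Voluntary surrender to law enforcement (−30%): $151,000 × 0.7 = $105,700.
$105,700 is within the $975,000 maximum.

$105,700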